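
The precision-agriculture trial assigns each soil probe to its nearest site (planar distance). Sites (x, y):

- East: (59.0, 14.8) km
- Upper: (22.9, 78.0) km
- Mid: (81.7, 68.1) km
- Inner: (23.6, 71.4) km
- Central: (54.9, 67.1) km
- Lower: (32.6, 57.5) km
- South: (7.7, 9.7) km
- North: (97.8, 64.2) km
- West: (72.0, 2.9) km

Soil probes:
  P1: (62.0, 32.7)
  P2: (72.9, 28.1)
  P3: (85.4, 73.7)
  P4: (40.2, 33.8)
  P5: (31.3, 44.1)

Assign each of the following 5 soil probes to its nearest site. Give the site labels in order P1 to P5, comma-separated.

East, East, Mid, Lower, Lower

P1 → East (d²=329.41)
P2 → East (d²=370.10)
P3 → Mid (d²=45.05)
P4 → Lower (d²=619.45)
P5 → Lower (d²=181.25)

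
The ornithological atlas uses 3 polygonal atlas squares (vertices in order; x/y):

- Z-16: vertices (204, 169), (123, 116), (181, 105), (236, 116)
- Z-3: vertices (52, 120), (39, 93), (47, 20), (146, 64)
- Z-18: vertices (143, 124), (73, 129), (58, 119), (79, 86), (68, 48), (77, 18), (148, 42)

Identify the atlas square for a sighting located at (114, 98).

Cast a ray rightward from (114, 98). For each polygon, the edges (by vertex number in listed order) whose endpoints lie on opposite sides of y = 98, where each meets that height, and whether that is right or left of the point:
Z-16: no edge straddles that height → 0 crossings.
Z-3: 1–2 at x≈41.4 (left), 4–1 at x≈88.9 (left) → 0 crossings.
Z-18: 3–4 at x≈71.4 (left), 7–1 at x≈144.6 (right) → 1 crossing.
Only Z-18 has an odd count, so the point is inside Z-18.

Z-18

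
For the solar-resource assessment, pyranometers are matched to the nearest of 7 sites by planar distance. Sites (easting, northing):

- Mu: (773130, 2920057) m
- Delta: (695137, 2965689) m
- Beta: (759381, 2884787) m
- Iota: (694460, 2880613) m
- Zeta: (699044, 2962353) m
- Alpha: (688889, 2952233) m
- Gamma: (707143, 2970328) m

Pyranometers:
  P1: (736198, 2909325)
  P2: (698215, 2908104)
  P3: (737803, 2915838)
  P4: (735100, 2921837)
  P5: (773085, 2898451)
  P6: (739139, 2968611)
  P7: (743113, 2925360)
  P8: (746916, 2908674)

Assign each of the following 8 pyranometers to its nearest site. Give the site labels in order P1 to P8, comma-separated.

Beta, Iota, Mu, Mu, Beta, Gamma, Mu, Beta

P1 → Beta (d²=1139564933.00)
P2 → Iota (d²=769855106.00)
P3 → Mu (d²=1265796890.00)
P4 → Mu (d²=1449449300.00)
P5 → Beta (d²=374504512.00)
P6 → Gamma (d²=1026692105.00)
P7 → Mu (d²=929142098.00)
P8 → Beta (d²=725964994.00)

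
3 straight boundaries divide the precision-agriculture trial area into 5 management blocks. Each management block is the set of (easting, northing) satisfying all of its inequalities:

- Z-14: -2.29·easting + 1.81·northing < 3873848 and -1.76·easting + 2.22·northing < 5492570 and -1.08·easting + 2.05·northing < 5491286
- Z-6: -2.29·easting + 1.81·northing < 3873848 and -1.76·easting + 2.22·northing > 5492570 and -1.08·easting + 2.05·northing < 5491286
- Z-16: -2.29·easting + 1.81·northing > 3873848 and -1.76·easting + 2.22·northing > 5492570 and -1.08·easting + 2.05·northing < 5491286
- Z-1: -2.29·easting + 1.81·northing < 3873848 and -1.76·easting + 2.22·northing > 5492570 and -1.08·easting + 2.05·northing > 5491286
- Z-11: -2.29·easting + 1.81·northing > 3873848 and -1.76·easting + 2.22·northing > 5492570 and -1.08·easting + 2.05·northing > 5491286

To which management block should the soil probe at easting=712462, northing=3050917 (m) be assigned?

-2.29·712462 + 1.81·3050917 = 3890621.790, which is > 3873848
-1.76·712462 + 2.22·3050917 = 5519102.620, which is > 5492570
-1.08·712462 + 2.05·3050917 = 5484920.890, which is < 5491286
This sign pattern matches Z-16.

Z-16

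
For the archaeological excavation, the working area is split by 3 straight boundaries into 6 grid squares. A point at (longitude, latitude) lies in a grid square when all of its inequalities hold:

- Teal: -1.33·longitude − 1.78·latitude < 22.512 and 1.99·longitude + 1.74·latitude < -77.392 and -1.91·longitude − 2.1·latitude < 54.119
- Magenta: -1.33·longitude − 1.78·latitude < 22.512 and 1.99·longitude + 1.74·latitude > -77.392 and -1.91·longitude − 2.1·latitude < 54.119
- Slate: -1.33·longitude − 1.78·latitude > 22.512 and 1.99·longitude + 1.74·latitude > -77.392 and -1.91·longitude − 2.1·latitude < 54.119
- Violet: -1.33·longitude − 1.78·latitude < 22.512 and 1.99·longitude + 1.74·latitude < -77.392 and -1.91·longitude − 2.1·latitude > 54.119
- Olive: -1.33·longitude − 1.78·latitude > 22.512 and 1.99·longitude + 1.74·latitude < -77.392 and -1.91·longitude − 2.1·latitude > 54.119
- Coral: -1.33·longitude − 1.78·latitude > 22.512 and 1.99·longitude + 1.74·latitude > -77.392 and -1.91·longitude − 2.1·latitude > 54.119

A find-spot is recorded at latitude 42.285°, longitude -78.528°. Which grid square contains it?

-1.33·-78.528 − 1.78·42.285 = 29.175, which is > 22.512
1.99·-78.528 + 1.74·42.285 = -82.695, which is < -77.392
-1.91·-78.528 − 2.1·42.285 = 61.190, which is > 54.119
This sign pattern matches Olive.

Olive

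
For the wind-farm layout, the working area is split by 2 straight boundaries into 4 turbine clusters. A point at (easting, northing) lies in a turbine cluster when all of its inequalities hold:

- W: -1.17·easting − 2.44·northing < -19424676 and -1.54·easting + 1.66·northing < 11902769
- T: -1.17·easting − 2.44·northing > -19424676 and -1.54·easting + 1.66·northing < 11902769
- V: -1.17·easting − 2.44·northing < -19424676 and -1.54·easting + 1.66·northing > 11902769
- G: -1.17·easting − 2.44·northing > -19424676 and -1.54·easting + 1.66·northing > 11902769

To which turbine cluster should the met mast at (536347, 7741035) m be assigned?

V

-1.17·536347 − 2.44·7741035 = -19515651.390, which is < -19424676
-1.54·536347 + 1.66·7741035 = 12024143.720, which is > 11902769
This sign pattern matches V.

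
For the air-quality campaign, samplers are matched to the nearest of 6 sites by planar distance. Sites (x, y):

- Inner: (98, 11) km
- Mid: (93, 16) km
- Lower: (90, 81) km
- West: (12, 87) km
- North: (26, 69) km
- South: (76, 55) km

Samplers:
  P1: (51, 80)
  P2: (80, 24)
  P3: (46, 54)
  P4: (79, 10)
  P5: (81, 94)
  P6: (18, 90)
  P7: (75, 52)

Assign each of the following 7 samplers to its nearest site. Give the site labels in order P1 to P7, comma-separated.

P1 → North (d²=746.00)
P2 → Mid (d²=233.00)
P3 → North (d²=625.00)
P4 → Mid (d²=232.00)
P5 → Lower (d²=250.00)
P6 → West (d²=45.00)
P7 → South (d²=10.00)

North, Mid, North, Mid, Lower, West, South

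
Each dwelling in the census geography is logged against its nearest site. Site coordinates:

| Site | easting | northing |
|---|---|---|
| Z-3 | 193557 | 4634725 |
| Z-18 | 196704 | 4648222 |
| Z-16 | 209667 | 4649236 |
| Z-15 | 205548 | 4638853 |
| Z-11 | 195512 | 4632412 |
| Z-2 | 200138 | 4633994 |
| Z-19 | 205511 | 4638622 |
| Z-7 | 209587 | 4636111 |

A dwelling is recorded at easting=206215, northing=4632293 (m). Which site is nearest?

Squared distances to each site:
Z-3: 166139588.000; Z-18: 344192162.000; Z-16: 298981553.000; Z-15: 43478489.000; Z-11: 114568370.000; Z-2: 39823330.000; Z-19: 40551857.000; Z-7: 25947508.000.
Minimum at Z-7.

Z-7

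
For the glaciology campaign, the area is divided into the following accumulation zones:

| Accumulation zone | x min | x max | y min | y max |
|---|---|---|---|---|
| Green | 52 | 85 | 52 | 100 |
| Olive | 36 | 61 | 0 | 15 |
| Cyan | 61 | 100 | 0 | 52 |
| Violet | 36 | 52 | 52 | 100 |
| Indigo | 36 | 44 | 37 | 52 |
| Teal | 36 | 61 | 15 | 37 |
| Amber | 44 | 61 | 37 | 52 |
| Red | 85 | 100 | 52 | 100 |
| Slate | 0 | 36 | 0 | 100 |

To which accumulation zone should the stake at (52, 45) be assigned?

Amber

The point has x = 52 and y = 45.
Only Amber satisfies 44 ≤ x ≤ 61 and 37 ≤ y ≤ 52.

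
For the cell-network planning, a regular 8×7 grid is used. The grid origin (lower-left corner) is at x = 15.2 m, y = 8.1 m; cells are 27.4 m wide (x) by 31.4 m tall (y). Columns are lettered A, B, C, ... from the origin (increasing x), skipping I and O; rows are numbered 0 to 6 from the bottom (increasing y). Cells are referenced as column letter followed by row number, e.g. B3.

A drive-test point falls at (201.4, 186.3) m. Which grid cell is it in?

G5

Column index: ⌊(201.4 − 15.2) / 27.4⌋ = ⌊6.796⌋ = 6 → column G
Row offset from origin: ⌊(186.3 − 8.1) / 31.4⌋ = ⌊5.675⌋ = 5 → row 5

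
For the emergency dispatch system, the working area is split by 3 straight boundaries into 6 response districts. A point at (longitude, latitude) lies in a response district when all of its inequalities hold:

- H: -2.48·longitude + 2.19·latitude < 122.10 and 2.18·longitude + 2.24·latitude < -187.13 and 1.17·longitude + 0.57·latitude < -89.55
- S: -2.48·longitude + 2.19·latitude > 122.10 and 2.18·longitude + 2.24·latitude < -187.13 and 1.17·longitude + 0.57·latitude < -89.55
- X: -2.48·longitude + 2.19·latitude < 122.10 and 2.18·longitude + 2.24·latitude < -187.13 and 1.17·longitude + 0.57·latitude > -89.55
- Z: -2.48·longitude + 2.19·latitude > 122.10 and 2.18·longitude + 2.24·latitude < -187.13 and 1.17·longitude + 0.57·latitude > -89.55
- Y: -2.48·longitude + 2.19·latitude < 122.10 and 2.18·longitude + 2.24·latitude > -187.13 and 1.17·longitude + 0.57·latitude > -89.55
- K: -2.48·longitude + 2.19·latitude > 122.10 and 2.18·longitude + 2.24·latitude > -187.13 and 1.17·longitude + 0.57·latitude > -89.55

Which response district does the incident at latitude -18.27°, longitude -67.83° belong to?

-2.48·-67.83 + 2.19·-18.27 = 128.207, which is > 122.10
2.18·-67.83 + 2.24·-18.27 = -188.794, which is < -187.13
1.17·-67.83 + 0.57·-18.27 = -89.775, which is < -89.55
This sign pattern matches S.

S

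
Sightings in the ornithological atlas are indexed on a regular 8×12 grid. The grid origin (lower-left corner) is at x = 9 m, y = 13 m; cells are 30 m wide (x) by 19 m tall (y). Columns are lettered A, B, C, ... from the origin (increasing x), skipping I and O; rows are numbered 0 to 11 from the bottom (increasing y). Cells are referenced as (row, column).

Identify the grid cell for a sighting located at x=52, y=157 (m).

Column index: ⌊(52 − 9) / 30⌋ = ⌊1.433⌋ = 1 → column B
Row offset from origin: ⌊(157 − 13) / 19⌋ = ⌊7.579⌋ = 7 → row 7

(7, B)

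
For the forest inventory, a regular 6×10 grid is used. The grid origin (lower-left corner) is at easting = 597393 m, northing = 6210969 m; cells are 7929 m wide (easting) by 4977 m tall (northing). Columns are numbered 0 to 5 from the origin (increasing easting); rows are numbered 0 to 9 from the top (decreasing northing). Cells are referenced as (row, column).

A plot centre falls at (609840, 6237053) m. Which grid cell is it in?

(4, 1)

Column index: ⌊(609840 − 597393) / 7929⌋ = ⌊1.570⌋ = 1
Row offset from origin: ⌊(6237053 − 6210969) / 4977⌋ = ⌊5.241⌋ = 5 → row 4 (counted from top)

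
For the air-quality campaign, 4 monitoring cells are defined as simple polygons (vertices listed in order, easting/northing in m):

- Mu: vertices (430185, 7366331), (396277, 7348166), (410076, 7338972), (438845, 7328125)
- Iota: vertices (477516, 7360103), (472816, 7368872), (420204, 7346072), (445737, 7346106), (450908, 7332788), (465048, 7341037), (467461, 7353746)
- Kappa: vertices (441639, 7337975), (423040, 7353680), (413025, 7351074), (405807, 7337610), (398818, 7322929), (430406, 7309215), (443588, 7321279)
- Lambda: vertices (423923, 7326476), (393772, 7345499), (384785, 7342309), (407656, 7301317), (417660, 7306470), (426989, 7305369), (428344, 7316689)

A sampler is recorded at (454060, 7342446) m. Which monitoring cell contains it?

Cast a ray rightward from (454060, 7342446). For each polygon, the edges (by vertex number in listed order) whose endpoints lie on opposite sides of northing = 7342446, where each meets that height, and whether that is right or left of the point:
Mu: 2–3 at easting≈404862.0 (left), 4–1 at easting≈435598.9 (left) → 0 crossings.
Iota: 4–5 at easting≈447158.1 (left), 6–7 at easting≈465315.5 (right) → 1 crossing.
Kappa: 1–2 at easting≈436344.1 (left), 3–4 at easting≈408399.6 (left) → 0 crossings.
Lambda: 1–2 at easting≈398610.9 (left), 2–3 at easting≈385171.0 (left) → 0 crossings.
Only Iota has an odd count, so the point is inside Iota.

Iota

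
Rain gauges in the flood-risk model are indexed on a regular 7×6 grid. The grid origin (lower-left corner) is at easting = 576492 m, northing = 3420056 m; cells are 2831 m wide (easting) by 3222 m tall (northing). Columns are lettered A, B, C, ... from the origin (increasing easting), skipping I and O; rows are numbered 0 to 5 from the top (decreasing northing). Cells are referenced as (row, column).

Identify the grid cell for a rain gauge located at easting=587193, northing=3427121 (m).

Column index: ⌊(587193 − 576492) / 2831⌋ = ⌊3.780⌋ = 3 → column D
Row offset from origin: ⌊(3427121 − 3420056) / 3222⌋ = ⌊2.193⌋ = 2 → row 3 (counted from top)

(3, D)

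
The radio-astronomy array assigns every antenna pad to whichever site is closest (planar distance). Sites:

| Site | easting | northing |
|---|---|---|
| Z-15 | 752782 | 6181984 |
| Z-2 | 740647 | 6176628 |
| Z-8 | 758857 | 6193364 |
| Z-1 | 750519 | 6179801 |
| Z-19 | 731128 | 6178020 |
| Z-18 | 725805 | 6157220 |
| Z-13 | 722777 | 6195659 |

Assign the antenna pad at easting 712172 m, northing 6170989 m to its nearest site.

Z-18

Squared distances to each site:
Z-15: 1770062125.000; Z-2: 842623946.000; Z-8: 2680129850.000; Z-1: 1548143753.000; Z-19: 408764897.000; Z-18: 375444050.000; Z-13: 721074925.000.
Minimum at Z-18.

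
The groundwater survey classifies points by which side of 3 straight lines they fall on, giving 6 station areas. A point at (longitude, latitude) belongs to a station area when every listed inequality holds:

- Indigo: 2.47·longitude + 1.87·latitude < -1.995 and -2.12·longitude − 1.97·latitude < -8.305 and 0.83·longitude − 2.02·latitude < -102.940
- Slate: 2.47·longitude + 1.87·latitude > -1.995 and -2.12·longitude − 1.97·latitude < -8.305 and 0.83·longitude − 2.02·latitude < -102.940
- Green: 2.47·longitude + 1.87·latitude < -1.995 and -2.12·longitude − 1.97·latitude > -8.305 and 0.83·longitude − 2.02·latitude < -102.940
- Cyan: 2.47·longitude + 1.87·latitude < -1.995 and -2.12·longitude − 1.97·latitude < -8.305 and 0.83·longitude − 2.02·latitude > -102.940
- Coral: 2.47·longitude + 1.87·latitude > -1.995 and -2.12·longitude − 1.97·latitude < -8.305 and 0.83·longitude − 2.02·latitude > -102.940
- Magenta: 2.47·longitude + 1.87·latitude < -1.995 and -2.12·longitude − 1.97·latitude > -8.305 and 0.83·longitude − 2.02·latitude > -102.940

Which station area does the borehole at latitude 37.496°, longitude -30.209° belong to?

Cyan

2.47·-30.209 + 1.87·37.496 = -4.499, which is < -1.995
-2.12·-30.209 − 1.97·37.496 = -9.824, which is < -8.305
0.83·-30.209 − 2.02·37.496 = -100.815, which is > -102.940
This sign pattern matches Cyan.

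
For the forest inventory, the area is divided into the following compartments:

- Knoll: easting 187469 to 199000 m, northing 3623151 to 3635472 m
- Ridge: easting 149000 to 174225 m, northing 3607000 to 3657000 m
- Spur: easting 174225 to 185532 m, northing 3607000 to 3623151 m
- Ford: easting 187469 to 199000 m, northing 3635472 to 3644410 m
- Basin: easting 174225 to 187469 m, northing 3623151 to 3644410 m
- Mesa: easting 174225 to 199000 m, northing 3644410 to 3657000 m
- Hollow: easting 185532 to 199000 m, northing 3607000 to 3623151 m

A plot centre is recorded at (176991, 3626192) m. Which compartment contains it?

The point has easting = 176991 and northing = 3626192.
Only Basin satisfies 174225 ≤ easting ≤ 187469 and 3623151 ≤ northing ≤ 3644410.

Basin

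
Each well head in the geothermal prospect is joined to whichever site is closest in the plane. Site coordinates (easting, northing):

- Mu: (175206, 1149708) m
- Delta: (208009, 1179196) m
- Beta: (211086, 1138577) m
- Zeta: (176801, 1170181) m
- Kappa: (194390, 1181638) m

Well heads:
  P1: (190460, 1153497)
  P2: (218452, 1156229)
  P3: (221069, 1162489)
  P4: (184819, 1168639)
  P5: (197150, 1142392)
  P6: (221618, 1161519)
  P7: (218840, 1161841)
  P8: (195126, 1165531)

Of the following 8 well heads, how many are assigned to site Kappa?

P1 → Mu
P2 → Beta
P3 → Delta
P4 → Zeta
P5 → Beta
P6 → Delta
P7 → Delta
P8 → Kappa
1 of the 8 goes to Kappa.

1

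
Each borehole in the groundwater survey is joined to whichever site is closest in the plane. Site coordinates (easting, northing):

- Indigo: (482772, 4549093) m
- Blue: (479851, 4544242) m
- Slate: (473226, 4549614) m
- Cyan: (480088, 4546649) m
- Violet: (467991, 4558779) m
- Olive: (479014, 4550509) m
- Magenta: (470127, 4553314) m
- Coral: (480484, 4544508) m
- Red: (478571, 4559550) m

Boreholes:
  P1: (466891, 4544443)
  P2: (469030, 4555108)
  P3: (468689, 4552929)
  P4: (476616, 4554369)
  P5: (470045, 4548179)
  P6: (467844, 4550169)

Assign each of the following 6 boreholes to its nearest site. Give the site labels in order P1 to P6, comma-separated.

P1 → Slate (d²=66871466.00)
P2 → Magenta (d²=4421845.00)
P3 → Magenta (d²=2216069.00)
P4 → Olive (d²=20650004.00)
P5 → Slate (d²=12177986.00)
P6 → Magenta (d²=15103114.00)

Slate, Magenta, Magenta, Olive, Slate, Magenta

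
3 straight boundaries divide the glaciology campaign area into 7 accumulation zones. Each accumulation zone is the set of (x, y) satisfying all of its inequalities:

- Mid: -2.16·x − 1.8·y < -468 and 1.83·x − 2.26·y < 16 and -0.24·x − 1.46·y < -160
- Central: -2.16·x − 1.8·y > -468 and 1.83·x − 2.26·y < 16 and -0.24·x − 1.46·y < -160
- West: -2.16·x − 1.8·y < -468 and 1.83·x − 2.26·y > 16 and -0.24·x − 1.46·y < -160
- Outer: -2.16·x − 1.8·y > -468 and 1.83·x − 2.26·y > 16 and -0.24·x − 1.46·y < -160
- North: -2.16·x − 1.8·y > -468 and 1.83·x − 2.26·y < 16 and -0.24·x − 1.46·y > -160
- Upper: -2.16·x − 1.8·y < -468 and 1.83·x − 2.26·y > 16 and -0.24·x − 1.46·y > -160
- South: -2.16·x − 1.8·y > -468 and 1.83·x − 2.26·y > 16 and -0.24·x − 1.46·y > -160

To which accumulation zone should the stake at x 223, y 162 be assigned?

-2.16·223 − 1.8·162 = -773.280, which is < -468
1.83·223 − 2.26·162 = 41.970, which is > 16
-0.24·223 − 1.46·162 = -290.040, which is < -160
This sign pattern matches West.

West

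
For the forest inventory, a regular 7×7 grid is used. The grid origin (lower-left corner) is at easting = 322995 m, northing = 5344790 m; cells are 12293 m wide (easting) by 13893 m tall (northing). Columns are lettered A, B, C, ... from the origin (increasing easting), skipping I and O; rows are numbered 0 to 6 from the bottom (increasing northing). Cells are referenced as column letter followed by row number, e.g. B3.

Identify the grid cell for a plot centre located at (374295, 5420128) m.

Column index: ⌊(374295 − 322995) / 12293⌋ = ⌊4.173⌋ = 4 → column E
Row offset from origin: ⌊(5420128 − 5344790) / 13893⌋ = ⌊5.423⌋ = 5 → row 5

E5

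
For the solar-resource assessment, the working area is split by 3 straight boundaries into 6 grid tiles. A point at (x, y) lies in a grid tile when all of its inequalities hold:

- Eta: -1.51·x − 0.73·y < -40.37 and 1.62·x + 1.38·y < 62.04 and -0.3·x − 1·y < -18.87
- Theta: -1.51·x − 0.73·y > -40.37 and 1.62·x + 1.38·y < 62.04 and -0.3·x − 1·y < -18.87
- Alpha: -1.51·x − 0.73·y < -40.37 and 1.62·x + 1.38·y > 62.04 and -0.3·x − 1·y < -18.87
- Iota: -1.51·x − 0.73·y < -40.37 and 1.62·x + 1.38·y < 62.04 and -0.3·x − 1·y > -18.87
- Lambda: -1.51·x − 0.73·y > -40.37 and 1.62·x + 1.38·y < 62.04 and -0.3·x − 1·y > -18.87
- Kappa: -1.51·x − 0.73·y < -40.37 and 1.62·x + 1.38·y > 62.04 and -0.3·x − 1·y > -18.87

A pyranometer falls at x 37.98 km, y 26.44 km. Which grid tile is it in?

Alpha

-1.51·37.98 − 0.73·26.44 = -76.651, which is < -40.37
1.62·37.98 + 1.38·26.44 = 98.015, which is > 62.04
-0.3·37.98 − 1·26.44 = -37.834, which is < -18.87
This sign pattern matches Alpha.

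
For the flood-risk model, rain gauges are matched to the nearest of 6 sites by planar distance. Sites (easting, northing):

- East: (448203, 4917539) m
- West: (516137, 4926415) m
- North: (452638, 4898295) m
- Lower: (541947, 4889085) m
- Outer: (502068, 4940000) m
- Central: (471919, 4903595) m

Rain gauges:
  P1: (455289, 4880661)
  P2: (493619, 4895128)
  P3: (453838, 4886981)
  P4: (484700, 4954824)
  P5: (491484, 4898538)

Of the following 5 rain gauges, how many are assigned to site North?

2

P1 → North
P2 → Central
P3 → North
P4 → Outer
P5 → Central
2 of the 5 go to North.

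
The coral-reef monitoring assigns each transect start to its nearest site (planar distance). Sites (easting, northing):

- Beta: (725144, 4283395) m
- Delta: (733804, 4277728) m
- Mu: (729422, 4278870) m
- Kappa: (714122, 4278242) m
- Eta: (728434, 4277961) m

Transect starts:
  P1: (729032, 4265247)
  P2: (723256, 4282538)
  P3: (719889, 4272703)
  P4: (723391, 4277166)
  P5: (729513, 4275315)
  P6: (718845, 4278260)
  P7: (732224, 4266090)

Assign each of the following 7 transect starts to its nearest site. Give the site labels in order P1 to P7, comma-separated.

Eta, Beta, Kappa, Eta, Eta, Kappa, Delta

P1 → Eta (d²=162003400.00)
P2 → Beta (d²=4298993.00)
P3 → Kappa (d²=63938810.00)
P4 → Eta (d²=26063874.00)
P5 → Eta (d²=8165557.00)
P6 → Kappa (d²=22307053.00)
P7 → Delta (d²=137939444.00)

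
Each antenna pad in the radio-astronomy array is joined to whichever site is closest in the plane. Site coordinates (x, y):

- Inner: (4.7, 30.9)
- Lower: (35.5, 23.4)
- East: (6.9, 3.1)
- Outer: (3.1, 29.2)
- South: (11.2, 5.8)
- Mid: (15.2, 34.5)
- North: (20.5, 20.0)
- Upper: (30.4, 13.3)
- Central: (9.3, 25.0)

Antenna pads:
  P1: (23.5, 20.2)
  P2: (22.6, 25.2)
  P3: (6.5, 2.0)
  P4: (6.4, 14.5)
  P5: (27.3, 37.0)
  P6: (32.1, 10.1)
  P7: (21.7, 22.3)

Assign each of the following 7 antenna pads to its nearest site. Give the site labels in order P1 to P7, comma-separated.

North, North, East, South, Mid, Upper, North

P1 → North (d²=9.04)
P2 → North (d²=31.45)
P3 → East (d²=1.37)
P4 → South (d²=98.73)
P5 → Mid (d²=152.66)
P6 → Upper (d²=13.13)
P7 → North (d²=6.73)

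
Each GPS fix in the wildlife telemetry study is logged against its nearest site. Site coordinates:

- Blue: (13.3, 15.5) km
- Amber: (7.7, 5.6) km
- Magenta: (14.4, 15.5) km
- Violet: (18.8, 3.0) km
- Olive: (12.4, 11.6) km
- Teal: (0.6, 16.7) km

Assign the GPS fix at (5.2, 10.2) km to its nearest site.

Amber

Squared distances to each site:
Blue: 93.700; Amber: 27.410; Magenta: 112.730; Violet: 236.800; Olive: 53.800; Teal: 63.410.
Minimum at Amber.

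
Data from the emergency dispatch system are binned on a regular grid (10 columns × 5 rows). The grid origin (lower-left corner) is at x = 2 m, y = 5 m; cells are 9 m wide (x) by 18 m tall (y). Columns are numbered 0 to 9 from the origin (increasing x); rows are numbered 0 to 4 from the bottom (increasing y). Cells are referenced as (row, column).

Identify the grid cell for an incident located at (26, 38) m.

(1, 2)

Column index: ⌊(26 − 2) / 9⌋ = ⌊2.667⌋ = 2
Row offset from origin: ⌊(38 − 5) / 18⌋ = ⌊1.833⌋ = 1 → row 1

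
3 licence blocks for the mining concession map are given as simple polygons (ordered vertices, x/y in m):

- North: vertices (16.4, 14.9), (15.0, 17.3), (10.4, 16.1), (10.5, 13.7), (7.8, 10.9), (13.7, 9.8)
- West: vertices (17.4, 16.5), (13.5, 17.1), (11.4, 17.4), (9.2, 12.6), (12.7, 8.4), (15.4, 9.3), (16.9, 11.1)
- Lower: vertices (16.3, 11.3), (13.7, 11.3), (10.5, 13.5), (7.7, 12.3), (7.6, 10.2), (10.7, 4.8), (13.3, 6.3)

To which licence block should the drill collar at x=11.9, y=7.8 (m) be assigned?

Cast a ray rightward from (11.9, 7.8). For each polygon, the edges (by vertex number in listed order) whose endpoints lie on opposite sides of y = 7.8, where each meets that height, and whether that is right or left of the point:
North: no edge straddles that height → 0 crossings.
West: no edge straddles that height → 0 crossings.
Lower: 5–6 at x≈8.98 (left), 7–1 at x≈14.20 (right) → 1 crossing.
Only Lower has an odd count, so the point is inside Lower.

Lower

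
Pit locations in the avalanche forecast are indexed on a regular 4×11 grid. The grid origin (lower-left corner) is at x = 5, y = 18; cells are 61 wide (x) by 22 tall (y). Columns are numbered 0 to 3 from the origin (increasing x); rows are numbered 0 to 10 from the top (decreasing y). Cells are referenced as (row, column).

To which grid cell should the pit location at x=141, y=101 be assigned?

Column index: ⌊(141 − 5) / 61⌋ = ⌊2.230⌋ = 2
Row offset from origin: ⌊(101 − 18) / 22⌋ = ⌊3.773⌋ = 3 → row 7 (counted from top)

(7, 2)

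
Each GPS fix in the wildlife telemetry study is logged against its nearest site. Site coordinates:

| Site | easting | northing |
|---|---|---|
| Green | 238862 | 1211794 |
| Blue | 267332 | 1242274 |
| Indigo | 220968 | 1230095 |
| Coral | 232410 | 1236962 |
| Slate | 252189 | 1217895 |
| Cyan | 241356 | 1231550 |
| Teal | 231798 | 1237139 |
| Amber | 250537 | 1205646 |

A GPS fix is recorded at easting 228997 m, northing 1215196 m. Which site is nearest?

Green

Squared distances to each site:
Green: 108891829.000; Blue: 2202790309.000; Indigo: 286445042.000; Coral: 485407325.000; Slate: 545153465.000; Cyan: 420198197.000; Teal: 489340850.000; Amber: 555174100.000.
Minimum at Green.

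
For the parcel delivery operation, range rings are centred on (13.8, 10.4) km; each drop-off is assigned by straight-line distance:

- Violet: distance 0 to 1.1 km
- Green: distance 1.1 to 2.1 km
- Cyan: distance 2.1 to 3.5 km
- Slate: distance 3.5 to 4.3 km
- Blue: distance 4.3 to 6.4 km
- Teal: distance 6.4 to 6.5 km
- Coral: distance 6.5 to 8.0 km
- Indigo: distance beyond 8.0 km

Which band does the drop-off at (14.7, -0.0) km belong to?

Indigo

Distance = √((14.7−13.8)² + (-0.0−10.4)²) = √(0.810 + 108.160) = 10.439 km.
8.0 ≤ 10.439 < ∞ → Indigo.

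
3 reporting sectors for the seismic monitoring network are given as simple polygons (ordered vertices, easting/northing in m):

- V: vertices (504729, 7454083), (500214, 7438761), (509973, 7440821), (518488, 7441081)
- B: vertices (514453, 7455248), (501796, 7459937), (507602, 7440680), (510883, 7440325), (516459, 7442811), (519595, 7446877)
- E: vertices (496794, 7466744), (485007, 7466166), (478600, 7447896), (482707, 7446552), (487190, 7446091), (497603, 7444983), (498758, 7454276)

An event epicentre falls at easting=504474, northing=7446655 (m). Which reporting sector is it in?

Cast a ray rightward from (504474, 7446655). For each polygon, the edges (by vertex number in listed order) whose endpoints lie on opposite sides of northing = 7446655, where each meets that height, and whether that is right or left of the point:
V: 1–2 at easting≈502540.2 (left), 4–1 at easting≈512589.5 (right) → 1 crossing.
B: 2–3 at easting≈505800.5 (right), 5–6 at easting≈519423.8 (right) → 2 crossings.
E: 3–4 at easting≈482392.3 (left), 6–7 at easting≈497810.8 (left) → 0 crossings.
Only V has an odd count, so the point is inside V.

V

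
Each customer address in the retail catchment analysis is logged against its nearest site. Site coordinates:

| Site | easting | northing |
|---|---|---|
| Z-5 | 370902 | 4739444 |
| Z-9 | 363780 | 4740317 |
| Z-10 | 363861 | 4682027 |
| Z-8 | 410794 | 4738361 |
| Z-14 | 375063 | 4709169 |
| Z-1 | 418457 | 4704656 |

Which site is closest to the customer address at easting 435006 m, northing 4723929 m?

Z-1

Squared distances to each site:
Z-5: 4350038041.000; Z-9: 5341709620.000; Z-10: 6817388629.000; Z-8: 794503568.000; Z-14: 3811020849.000; Z-1: 645317930.000.
Minimum at Z-1.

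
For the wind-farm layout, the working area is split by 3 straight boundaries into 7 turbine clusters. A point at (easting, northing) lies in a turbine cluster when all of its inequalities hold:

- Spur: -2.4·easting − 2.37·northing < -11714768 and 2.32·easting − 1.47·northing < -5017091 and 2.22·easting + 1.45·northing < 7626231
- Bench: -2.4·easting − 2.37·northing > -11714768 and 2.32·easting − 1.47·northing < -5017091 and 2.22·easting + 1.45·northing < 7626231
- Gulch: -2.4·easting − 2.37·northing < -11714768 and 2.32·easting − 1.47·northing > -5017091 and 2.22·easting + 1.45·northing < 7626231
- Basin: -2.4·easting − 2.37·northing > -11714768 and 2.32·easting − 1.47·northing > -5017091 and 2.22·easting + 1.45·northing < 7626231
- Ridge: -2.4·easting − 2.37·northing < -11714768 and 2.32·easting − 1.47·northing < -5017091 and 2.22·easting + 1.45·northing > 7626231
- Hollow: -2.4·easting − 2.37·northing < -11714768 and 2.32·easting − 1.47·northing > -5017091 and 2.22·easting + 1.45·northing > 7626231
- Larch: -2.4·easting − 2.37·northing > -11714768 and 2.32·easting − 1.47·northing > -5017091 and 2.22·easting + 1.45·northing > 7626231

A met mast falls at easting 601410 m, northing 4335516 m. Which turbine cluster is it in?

Gulch

-2.4·601410 − 2.37·4335516 = -11718556.920, which is < -11714768
2.32·601410 − 1.47·4335516 = -4977937.320, which is > -5017091
2.22·601410 + 1.45·4335516 = 7621628.400, which is < 7626231
This sign pattern matches Gulch.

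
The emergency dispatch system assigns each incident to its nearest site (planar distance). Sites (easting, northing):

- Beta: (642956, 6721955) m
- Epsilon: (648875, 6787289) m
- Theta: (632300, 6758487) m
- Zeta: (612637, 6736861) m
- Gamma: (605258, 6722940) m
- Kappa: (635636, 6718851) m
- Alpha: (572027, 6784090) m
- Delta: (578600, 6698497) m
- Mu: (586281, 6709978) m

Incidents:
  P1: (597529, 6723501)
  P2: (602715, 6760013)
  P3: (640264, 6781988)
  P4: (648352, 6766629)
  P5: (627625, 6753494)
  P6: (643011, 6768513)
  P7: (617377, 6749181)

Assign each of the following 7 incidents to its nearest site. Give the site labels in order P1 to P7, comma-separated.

Gamma, Zeta, Epsilon, Theta, Theta, Theta, Zeta

P1 → Gamma (d²=60052162.00)
P2 → Zeta (d²=634461188.00)
P3 → Epsilon (d²=102249922.00)
P4 → Theta (d²=323958868.00)
P5 → Theta (d²=46785674.00)
P6 → Theta (d²=215246197.00)
P7 → Zeta (d²=174250000.00)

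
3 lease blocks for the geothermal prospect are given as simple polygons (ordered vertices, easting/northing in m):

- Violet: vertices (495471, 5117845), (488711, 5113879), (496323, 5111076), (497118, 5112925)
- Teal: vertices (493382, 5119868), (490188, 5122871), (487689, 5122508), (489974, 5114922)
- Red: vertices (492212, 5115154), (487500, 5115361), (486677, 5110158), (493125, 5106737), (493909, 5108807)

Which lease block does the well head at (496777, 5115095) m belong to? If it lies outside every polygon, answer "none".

none

Cast a ray rightward from (496777, 5115095). For each polygon, the edges (by vertex number in listed order) whose endpoints lie on opposite sides of northing = 5115095, where each meets that height, and whether that is right or left of the point:
Violet: 1–2 at easting≈490783.7 (left), 4–1 at easting≈496391.6 (left) → 0 crossings.
Teal: 3–4 at easting≈489921.9 (left), 4–1 at easting≈490093.2 (left) → 0 crossings.
Red: 2–3 at easting≈487457.9 (left), 5–1 at easting≈492227.8 (left) → 0 crossings.
All counts are even, so the point lies outside every listed polygon.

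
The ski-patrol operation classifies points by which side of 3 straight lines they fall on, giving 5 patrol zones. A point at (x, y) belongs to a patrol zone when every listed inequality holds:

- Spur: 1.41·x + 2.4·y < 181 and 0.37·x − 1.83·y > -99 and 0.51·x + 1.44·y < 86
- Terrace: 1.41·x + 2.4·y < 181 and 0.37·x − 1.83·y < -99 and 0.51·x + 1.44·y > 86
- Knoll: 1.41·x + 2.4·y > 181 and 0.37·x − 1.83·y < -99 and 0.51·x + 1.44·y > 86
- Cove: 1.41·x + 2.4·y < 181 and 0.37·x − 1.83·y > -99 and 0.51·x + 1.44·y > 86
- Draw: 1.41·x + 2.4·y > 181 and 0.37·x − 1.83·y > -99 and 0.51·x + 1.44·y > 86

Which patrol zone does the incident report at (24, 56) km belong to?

Cove

1.41·24 + 2.4·56 = 168.240, which is < 181
0.37·24 − 1.83·56 = -93.600, which is > -99
0.51·24 + 1.44·56 = 92.880, which is > 86
This sign pattern matches Cove.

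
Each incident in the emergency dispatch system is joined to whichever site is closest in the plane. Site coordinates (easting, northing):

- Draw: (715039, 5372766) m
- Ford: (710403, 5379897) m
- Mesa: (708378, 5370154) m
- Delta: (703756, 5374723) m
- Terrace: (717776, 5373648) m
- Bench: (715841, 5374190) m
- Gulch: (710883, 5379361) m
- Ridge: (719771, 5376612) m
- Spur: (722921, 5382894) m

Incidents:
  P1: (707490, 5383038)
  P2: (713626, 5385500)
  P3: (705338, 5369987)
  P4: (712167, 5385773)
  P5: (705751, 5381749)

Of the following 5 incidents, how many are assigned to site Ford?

4

P1 → Ford
P2 → Ford
P3 → Mesa
P4 → Ford
P5 → Ford
4 of the 5 go to Ford.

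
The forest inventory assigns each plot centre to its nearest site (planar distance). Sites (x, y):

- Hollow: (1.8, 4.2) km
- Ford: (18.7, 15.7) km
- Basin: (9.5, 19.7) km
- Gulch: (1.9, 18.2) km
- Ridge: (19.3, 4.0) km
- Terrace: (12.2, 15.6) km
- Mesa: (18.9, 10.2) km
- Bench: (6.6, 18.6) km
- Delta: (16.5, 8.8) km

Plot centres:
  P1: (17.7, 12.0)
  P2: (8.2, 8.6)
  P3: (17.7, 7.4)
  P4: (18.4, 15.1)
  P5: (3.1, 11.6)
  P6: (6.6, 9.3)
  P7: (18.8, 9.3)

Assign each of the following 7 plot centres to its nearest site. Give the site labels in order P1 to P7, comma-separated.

P1 → Mesa (d²=4.68)
P2 → Hollow (d²=60.32)
P3 → Delta (d²=3.40)
P4 → Ford (d²=0.45)
P5 → Gulch (d²=45.00)
P6 → Hollow (d²=49.05)
P7 → Mesa (d²=0.82)

Mesa, Hollow, Delta, Ford, Gulch, Hollow, Mesa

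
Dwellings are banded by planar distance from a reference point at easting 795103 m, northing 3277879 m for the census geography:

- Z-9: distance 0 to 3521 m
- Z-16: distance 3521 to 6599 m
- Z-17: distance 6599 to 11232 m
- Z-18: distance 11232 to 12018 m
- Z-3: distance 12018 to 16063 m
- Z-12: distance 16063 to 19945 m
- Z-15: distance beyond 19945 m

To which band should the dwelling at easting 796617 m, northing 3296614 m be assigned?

Distance = √((796617−795103)² + (3296614−3277879)²) = √(2292196.000 + 351000225.000) = 18796.075 m.
16063 ≤ 18796.075 < 19945 → Z-12.

Z-12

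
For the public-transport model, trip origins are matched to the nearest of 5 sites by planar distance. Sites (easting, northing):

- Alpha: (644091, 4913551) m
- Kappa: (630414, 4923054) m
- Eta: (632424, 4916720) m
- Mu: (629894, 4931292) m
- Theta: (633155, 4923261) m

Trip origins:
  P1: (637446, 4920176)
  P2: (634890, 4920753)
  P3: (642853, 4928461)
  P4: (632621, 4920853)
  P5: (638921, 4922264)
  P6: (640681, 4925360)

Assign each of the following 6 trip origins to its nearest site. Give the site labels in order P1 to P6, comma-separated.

P1 → Theta (d²=27929906.00)
P2 → Theta (d²=9300289.00)
P3 → Theta (d²=121091204.00)
P4 → Theta (d²=6083620.00)
P5 → Theta (d²=34240765.00)
P6 → Theta (d²=61046477.00)

Theta, Theta, Theta, Theta, Theta, Theta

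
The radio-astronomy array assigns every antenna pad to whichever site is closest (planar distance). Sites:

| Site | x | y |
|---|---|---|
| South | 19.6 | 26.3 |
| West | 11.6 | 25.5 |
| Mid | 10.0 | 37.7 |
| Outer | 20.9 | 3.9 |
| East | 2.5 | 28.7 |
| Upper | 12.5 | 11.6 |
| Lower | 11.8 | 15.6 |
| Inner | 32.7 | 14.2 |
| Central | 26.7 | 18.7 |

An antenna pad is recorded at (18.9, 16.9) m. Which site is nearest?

Squared distances to each site:
South: 88.850; West: 127.250; Mid: 511.850; Outer: 173.000; East: 408.200; Upper: 69.050; Lower: 52.100; Inner: 197.730; Central: 64.080.
Minimum at Lower.

Lower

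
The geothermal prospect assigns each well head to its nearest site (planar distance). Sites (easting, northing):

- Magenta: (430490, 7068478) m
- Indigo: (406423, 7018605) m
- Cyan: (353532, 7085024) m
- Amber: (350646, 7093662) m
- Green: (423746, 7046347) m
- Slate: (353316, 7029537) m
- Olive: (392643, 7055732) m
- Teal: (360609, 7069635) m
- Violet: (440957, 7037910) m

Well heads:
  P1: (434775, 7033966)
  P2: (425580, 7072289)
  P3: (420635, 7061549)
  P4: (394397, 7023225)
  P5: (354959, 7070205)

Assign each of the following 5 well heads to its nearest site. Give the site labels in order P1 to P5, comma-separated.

Violet, Magenta, Magenta, Indigo, Teal

P1 → Violet (d²=53772260.00)
P2 → Magenta (d²=38631821.00)
P3 → Magenta (d²=145132066.00)
P4 → Indigo (d²=165969076.00)
P5 → Teal (d²=32247400.00)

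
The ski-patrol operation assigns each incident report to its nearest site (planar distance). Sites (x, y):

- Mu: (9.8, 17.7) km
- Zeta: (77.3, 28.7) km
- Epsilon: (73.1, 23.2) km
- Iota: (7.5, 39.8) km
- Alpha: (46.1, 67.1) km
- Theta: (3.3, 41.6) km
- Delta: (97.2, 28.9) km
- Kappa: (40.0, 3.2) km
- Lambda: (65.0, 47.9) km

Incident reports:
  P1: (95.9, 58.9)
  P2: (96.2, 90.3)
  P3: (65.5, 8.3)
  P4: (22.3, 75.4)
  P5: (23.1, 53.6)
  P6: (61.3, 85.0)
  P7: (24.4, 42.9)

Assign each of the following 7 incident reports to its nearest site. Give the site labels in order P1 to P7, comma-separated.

Delta, Lambda, Epsilon, Alpha, Iota, Alpha, Iota

P1 → Delta (d²=901.69)
P2 → Lambda (d²=2771.20)
P3 → Epsilon (d²=279.77)
P4 → Alpha (d²=635.33)
P5 → Iota (d²=433.80)
P6 → Alpha (d²=551.45)
P7 → Iota (d²=295.22)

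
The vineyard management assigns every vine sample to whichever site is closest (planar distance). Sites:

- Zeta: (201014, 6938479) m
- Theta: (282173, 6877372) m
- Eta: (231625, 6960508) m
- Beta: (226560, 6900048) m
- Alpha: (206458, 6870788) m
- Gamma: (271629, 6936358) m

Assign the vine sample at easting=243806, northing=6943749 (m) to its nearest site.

Squared distances to each site:
Zeta: 1858928164.000; Theta: 5877932818.000; Eta: 429240842.000; Beta: 2207201917.000; Alpha: 6718180625.000; Gamma: 828746210.000.
Minimum at Eta.

Eta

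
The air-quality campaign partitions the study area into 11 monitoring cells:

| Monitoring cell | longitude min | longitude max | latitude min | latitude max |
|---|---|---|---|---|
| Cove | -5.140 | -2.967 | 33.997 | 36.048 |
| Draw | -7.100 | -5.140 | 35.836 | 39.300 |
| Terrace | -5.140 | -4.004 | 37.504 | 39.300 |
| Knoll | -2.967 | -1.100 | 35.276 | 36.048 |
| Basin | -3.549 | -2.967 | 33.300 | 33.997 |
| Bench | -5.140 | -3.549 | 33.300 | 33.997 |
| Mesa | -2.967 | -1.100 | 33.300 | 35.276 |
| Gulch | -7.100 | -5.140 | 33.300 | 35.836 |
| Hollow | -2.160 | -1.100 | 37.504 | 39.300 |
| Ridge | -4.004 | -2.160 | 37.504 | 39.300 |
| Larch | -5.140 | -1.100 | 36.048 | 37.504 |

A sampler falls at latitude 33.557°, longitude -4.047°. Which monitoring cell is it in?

Bench

The point has longitude = -4.047 and latitude = 33.557.
Only Bench satisfies -5.140 ≤ longitude ≤ -3.549 and 33.300 ≤ latitude ≤ 33.997.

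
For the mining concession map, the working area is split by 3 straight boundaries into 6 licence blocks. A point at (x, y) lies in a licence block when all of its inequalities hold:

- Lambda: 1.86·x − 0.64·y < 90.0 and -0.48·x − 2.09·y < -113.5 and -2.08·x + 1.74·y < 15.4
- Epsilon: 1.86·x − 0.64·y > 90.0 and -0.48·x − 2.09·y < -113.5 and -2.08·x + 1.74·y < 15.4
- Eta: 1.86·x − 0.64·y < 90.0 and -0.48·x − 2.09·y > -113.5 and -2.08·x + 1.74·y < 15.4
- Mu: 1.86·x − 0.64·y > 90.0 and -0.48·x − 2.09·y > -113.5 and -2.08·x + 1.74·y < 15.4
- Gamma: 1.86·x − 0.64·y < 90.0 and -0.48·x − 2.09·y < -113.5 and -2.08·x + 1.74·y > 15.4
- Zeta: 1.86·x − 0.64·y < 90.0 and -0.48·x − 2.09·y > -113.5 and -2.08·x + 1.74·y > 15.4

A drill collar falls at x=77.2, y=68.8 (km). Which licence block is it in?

Epsilon

1.86·77.2 − 0.64·68.8 = 99.560, which is > 90.0
-0.48·77.2 − 2.09·68.8 = -180.848, which is < -113.5
-2.08·77.2 + 1.74·68.8 = -40.864, which is < 15.4
This sign pattern matches Epsilon.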